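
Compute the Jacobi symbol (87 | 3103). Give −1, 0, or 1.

0

Reciprocity: 87 ≡ 3 and 3103 ≡ 3 (mod 4), so (87/3103) = −(3103/87).
Reduce top mod 87: now compute (58/87).
Pull out 2: since 87 ≡ 7 (mod 8), (2/87) = +1.
Reciprocity: 29 ≡ 1 and 87 ≡ 3 (mod 4), so (29/87) = +(87/29).
Reduce top mod 29: now compute (0/29).
Top reduces to 0: gcd > 1, so the symbol is 0.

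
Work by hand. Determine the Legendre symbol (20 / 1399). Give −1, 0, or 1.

1

Pull out 2^2: since 1399 ≡ 7 (mod 8), (2/1399) = +1, so (2/1399)^2 = +1.
Reciprocity: 5 ≡ 1 and 1399 ≡ 3 (mod 4), so (5/1399) = +(1399/5).
Reduce top mod 5: now compute (4/5).
Pull out 2^2: since 5 ≡ 5 (mod 8), (2/5) = -1, so (2/5)^2 = +1.
Reached (1/5) = 1. Collecting the sign flips along the way, the symbol is +1.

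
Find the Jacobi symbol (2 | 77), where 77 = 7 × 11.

Pull out 2: since 77 ≡ 5 (mod 8), (2/77) = -1.
Reached (1/77) = 1. Collecting the sign flips along the way, the symbol is -1.

-1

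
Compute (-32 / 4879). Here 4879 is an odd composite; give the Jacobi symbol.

-1

First reduce: -32 ≡ 4847 (mod 4879).
Reciprocity: 4847 ≡ 3 and 4879 ≡ 3 (mod 4), so (4847/4879) = −(4879/4847).
Reduce top mod 4847: now compute (32/4847).
Pull out 2^5: since 4847 ≡ 7 (mod 8), (2/4847) = +1, so (2/4847)^5 = +1.
Reached (1/4847) = 1. Collecting the sign flips along the way, the symbol is -1.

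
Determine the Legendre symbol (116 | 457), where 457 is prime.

Euler's criterion: (116/457) ≡ 116^228 (mod 457).
116^2 ≡ 203 (mod 457)
116^4 ≡ 79 (mod 457)
116^8 ≡ 300 (mod 457)
116^16 ≡ 428 (mod 457)
116^32 ≡ 384 (mod 457)
116^64 ≡ 302 (mod 457)
116^128 ≡ 261 (mod 457)
116^228 = 116^(128+64+32+4) ≡ 1 (mod 457).
Result is 1, so (116/457) = 1.

1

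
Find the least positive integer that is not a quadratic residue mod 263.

(2/263) = +1, so 2 is a residue.
(3/263) = +1, so 3 is a residue.
(4/263) = +1, so 4 is a residue.
(5/263) = −1, so 5 is the smallest positive non-residue mod 263.

5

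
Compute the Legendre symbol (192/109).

1

First reduce: 192 ≡ 83 (mod 109).
Reciprocity: 83 ≡ 3 and 109 ≡ 1 (mod 4), so (83/109) = +(109/83).
Reduce top mod 83: now compute (26/83).
Pull out 2: since 83 ≡ 3 (mod 8), (2/83) = -1.
Reciprocity: 13 ≡ 1 and 83 ≡ 3 (mod 4), so (13/83) = +(83/13).
Reduce top mod 13: now compute (5/13).
Reciprocity: 5 ≡ 1 and 13 ≡ 1 (mod 4), so (5/13) = +(13/5).
Reduce top mod 5: now compute (3/5).
Reciprocity: 3 ≡ 3 and 5 ≡ 1 (mod 4), so (3/5) = +(5/3).
Reduce top mod 3: now compute (2/3).
Pull out 2: since 3 ≡ 3 (mod 8), (2/3) = -1.
Reached (1/3) = 1. Collecting the sign flips along the way, the symbol is +1.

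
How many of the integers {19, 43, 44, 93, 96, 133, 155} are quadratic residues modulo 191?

(19/191) = -1 → non-residue.
(43/191) = +1 → QR.
(44/191) = -1 → non-residue.
(93/191) = -1 → non-residue.
(96/191) = +1 → QR.
(133/191) = +1 → QR.
(155/191) = -1 → non-residue.
Total quadratic residues among the 7: 3.

3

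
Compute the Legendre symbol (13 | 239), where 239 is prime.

-1

Euler's criterion: (13/239) ≡ 13^119 (mod 239).
13^2 ≡ 169 (mod 239)
13^4 ≡ 120 (mod 239)
13^8 ≡ 60 (mod 239)
13^16 ≡ 15 (mod 239)
13^32 ≡ 225 (mod 239)
13^64 ≡ 196 (mod 239)
13^119 = 13^(64+32+16+4+2+1) ≡ 238 (mod 239).
Result is 238 ≡ −1, so (13/239) = −1.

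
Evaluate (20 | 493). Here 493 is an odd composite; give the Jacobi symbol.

Pull out 2^2: since 493 ≡ 5 (mod 8), (2/493) = -1, so (2/493)^2 = +1.
Reciprocity: 5 ≡ 1 and 493 ≡ 1 (mod 4), so (5/493) = +(493/5).
Reduce top mod 5: now compute (3/5).
Reciprocity: 3 ≡ 3 and 5 ≡ 1 (mod 4), so (3/5) = +(5/3).
Reduce top mod 3: now compute (2/3).
Pull out 2: since 3 ≡ 3 (mod 8), (2/3) = -1.
Reached (1/3) = 1. Collecting the sign flips along the way, the symbol is -1.

-1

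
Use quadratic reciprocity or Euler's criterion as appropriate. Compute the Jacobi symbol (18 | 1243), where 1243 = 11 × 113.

-1

Pull out 2: since 1243 ≡ 3 (mod 8), (2/1243) = -1.
Reciprocity: 9 ≡ 1 and 1243 ≡ 3 (mod 4), so (9/1243) = +(1243/9).
Reduce top mod 9: now compute (1/9).
Reached (1/9) = 1. Collecting the sign flips along the way, the symbol is -1.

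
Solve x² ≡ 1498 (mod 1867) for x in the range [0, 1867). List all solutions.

Since 1867 ≡ 3 (mod 4), a square root of 1498 is 1498^((1867+1)/4) = 1498^467 mod 1867.
Repeated squaring: 1498^2≡1737, 1498^4≡97, 1498^8≡74, 1498^16≡1742, 1498^32≡689, 1498^64≡503, 1498^128≡964, 1498^256≡1397 (mod 1867).
1498^467 = 1498^(256+128+64+16+2+1) ≡ 361 (mod 1867).
Check: 361² = 130321 ≡ 1498 (mod 1867). The two roots are 361 and 1506.

361, 1506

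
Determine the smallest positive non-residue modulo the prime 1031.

7

(2/1031) = +1, so 2 is a residue.
(3/1031) = +1, so 3 is a residue.
(4/1031) = +1, so 4 is a residue.
(5/1031) = +1, so 5 is a residue.
(6/1031) = +1, so 6 is a residue.
(7/1031) = −1, so 7 is the smallest positive non-residue mod 1031.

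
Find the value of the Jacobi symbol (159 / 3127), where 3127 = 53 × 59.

Reciprocity: 159 ≡ 3 and 3127 ≡ 3 (mod 4), so (159/3127) = −(3127/159).
Reduce top mod 159: now compute (106/159).
Pull out 2: since 159 ≡ 7 (mod 8), (2/159) = +1.
Reciprocity: 53 ≡ 1 and 159 ≡ 3 (mod 4), so (53/159) = +(159/53).
Reduce top mod 53: now compute (0/53).
Top reduces to 0: gcd > 1, so the symbol is 0.

0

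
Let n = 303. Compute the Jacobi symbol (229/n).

Reciprocity: 229 ≡ 1 and 303 ≡ 3 (mod 4), so (229/303) = +(303/229).
Reduce top mod 229: now compute (74/229).
Pull out 2: since 229 ≡ 5 (mod 8), (2/229) = -1.
Reciprocity: 37 ≡ 1 and 229 ≡ 1 (mod 4), so (37/229) = +(229/37).
Reduce top mod 37: now compute (7/37).
Reciprocity: 7 ≡ 3 and 37 ≡ 1 (mod 4), so (7/37) = +(37/7).
Reduce top mod 7: now compute (2/7).
Pull out 2: since 7 ≡ 7 (mod 8), (2/7) = +1.
Reached (1/7) = 1. Collecting the sign flips along the way, the symbol is -1.

-1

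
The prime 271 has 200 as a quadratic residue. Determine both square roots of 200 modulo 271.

124, 147

Since 271 ≡ 3 (mod 4), a square root of 200 is 200^((271+1)/4) = 200^68 mod 271.
Repeated squaring: 200^2≡163, 200^4≡11, 200^8≡121, 200^16≡7, 200^32≡49, 200^64≡233 (mod 271).
200^68 = 200^(64+4) ≡ 124 (mod 271).
Check: 124² = 15376 ≡ 200 (mod 271). The two roots are 124 and 147.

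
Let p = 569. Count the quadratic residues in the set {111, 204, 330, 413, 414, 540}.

(111/569) = +1 → QR.
(204/569) = -1 → non-residue.
(330/569) = +1 → QR.
(413/569) = -1 → non-residue.
(414/569) = -1 → non-residue.
(540/569) = -1 → non-residue.
Total quadratic residues among the 6: 2.

2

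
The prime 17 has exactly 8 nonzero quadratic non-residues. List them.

Square k = 1,…,8 (k and 17−k give the same square):
1²=1, 2²=4, 3²=9, 4²=16, 5²≡8, 6²≡2, 7²≡15, 8²≡13 (mod 17).
The residues are {1, 2, 4, 8, 9, 13, 15, 16}; the non-residues are the remaining 8 nonzero classes.

3, 5, 6, 7, 10, 11, 12, 14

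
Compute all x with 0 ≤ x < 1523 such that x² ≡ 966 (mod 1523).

216, 1307

Since 1523 ≡ 3 (mod 4), a square root of 966 is 966^((1523+1)/4) = 966^381 mod 1523.
Repeated squaring: 966^2≡1080, 966^4≡1305, 966^8≡311, 966^16≡772, 966^32≡491, 966^64≡447, 966^128≡296, 966^256≡805 (mod 1523).
966^381 = 966^(256+64+32+16+8+4+1) ≡ 1307 (mod 1523).
Check: 1307² = 1708249 ≡ 966 (mod 1523). The two roots are 216 and 1307.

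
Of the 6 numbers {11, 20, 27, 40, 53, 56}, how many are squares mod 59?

(11/59) = -1 → non-residue.
(20/59) = +1 → QR.
(27/59) = +1 → QR.
(40/59) = -1 → non-residue.
(53/59) = +1 → QR.
(56/59) = -1 → non-residue.
Total quadratic residues among the 6: 3.

3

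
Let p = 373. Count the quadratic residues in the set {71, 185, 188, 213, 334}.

(71/373) = +1 → QR.
(185/373) = -1 → non-residue.
(188/373) = -1 → non-residue.
(213/373) = +1 → QR.
(334/373) = +1 → QR.
Total quadratic residues among the 5: 3.

3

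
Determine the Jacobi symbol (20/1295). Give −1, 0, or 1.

Pull out 2^2: since 1295 ≡ 7 (mod 8), (2/1295) = +1, so (2/1295)^2 = +1.
Reciprocity: 5 ≡ 1 and 1295 ≡ 3 (mod 4), so (5/1295) = +(1295/5).
Reduce top mod 5: now compute (0/5).
Top reduces to 0: gcd > 1, so the symbol is 0.

0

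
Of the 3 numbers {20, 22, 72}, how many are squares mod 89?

3

(20/89) = +1 → QR.
(22/89) = +1 → QR.
(72/89) = +1 → QR.
Total quadratic residues among the 3: 3.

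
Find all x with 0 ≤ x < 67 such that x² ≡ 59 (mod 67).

27, 40

Since 67 ≡ 3 (mod 4), a square root of 59 is 59^((67+1)/4) = 59^17 mod 67.
Repeated squaring: 59^2≡64, 59^4≡9, 59^8≡14, 59^16≡62 (mod 67).
59^17 = 59^(16+1) ≡ 40 (mod 67).
Check: 40² = 1600 ≡ 59 (mod 67). The two roots are 27 and 40.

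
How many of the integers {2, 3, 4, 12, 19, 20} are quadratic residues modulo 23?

4

(2/23) = +1 → QR.
(3/23) = +1 → QR.
(4/23) = +1 → QR.
(12/23) = +1 → QR.
(19/23) = -1 → non-residue.
(20/23) = -1 → non-residue.
Total quadratic residues among the 6: 4.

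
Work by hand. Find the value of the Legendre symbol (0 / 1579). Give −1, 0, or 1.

Top reduces to 0: gcd > 1, so the symbol is 0.

0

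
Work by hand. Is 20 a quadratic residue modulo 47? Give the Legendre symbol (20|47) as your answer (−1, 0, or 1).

Euler's criterion: (20/47) ≡ 20^23 (mod 47).
20^2 ≡ 24 (mod 47)
20^4 ≡ 12 (mod 47)
20^8 ≡ 3 (mod 47)
20^16 ≡ 9 (mod 47)
20^23 = 20^(16+4+2+1) ≡ 46 (mod 47).
Result is 46 ≡ −1, so (20/47) = −1.

-1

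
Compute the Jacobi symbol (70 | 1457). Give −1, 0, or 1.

Pull out 2: since 1457 ≡ 1 (mod 8), (2/1457) = +1.
Reciprocity: 35 ≡ 3 and 1457 ≡ 1 (mod 4), so (35/1457) = +(1457/35).
Reduce top mod 35: now compute (22/35).
Pull out 2: since 35 ≡ 3 (mod 8), (2/35) = -1.
Reciprocity: 11 ≡ 3 and 35 ≡ 3 (mod 4), so (11/35) = −(35/11).
Reduce top mod 11: now compute (2/11).
Pull out 2: since 11 ≡ 3 (mod 8), (2/11) = -1.
Reached (1/11) = 1. Collecting the sign flips along the way, the symbol is -1.

-1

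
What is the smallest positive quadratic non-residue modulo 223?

(2/223) = +1, so 2 is a residue.
(3/223) = −1, so 3 is the smallest positive non-residue mod 223.

3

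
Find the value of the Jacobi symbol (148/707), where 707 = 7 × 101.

Pull out 2^2: since 707 ≡ 3 (mod 8), (2/707) = -1, so (2/707)^2 = +1.
Reciprocity: 37 ≡ 1 and 707 ≡ 3 (mod 4), so (37/707) = +(707/37).
Reduce top mod 37: now compute (4/37).
Pull out 2^2: since 37 ≡ 5 (mod 8), (2/37) = -1, so (2/37)^2 = +1.
Reached (1/37) = 1. Collecting the sign flips along the way, the symbol is +1.

1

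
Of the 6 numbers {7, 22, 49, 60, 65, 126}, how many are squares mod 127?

(7/127) = -1 → non-residue.
(22/127) = +1 → QR.
(49/127) = +1 → QR.
(60/127) = +1 → QR.
(65/127) = -1 → non-residue.
(126/127) = -1 → non-residue.
Total quadratic residues among the 6: 3.

3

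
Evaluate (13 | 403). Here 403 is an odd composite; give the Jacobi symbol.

Reciprocity: 13 ≡ 1 and 403 ≡ 3 (mod 4), so (13/403) = +(403/13).
Reduce top mod 13: now compute (0/13).
Top reduces to 0: gcd > 1, so the symbol is 0.

0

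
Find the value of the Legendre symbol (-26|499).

Euler's criterion: (-26/499) ≡ 473^249 (mod 499).
473^2 ≡ 177 (mod 499)
473^4 ≡ 391 (mod 499)
473^8 ≡ 187 (mod 499)
473^16 ≡ 39 (mod 499)
473^32 ≡ 24 (mod 499)
473^64 ≡ 77 (mod 499)
473^128 ≡ 440 (mod 499)
473^249 = 473^(128+64+32+16+8+1) ≡ 498 (mod 499).
Result is 498 ≡ −1, so (-26/499) = −1.

-1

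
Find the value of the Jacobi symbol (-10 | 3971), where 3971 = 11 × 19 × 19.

First reduce: -10 ≡ 3961 (mod 3971).
Reciprocity: 3961 ≡ 1 and 3971 ≡ 3 (mod 4), so (3961/3971) = +(3971/3961).
Reduce top mod 3961: now compute (10/3961).
Pull out 2: since 3961 ≡ 1 (mod 8), (2/3961) = +1.
Reciprocity: 5 ≡ 1 and 3961 ≡ 1 (mod 4), so (5/3961) = +(3961/5).
Reduce top mod 5: now compute (1/5).
Reached (1/5) = 1. Collecting the sign flips along the way, the symbol is +1.

1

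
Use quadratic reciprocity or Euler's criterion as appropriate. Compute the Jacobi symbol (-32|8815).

-1

First reduce: -32 ≡ 8783 (mod 8815).
Reciprocity: 8783 ≡ 3 and 8815 ≡ 3 (mod 4), so (8783/8815) = −(8815/8783).
Reduce top mod 8783: now compute (32/8783).
Pull out 2^5: since 8783 ≡ 7 (mod 8), (2/8783) = +1, so (2/8783)^5 = +1.
Reached (1/8783) = 1. Collecting the sign flips along the way, the symbol is -1.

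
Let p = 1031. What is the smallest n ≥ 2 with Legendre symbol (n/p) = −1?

7

(2/1031) = +1, so 2 is a residue.
(3/1031) = +1, so 3 is a residue.
(4/1031) = +1, so 4 is a residue.
(5/1031) = +1, so 5 is a residue.
(6/1031) = +1, so 6 is a residue.
(7/1031) = −1, so 7 is the smallest positive non-residue mod 1031.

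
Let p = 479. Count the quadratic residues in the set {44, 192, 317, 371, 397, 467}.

(44/479) = +1 → QR.
(192/479) = +1 → QR.
(317/479) = -1 → non-residue.
(371/479) = -1 → non-residue.
(397/479) = +1 → QR.
(467/479) = -1 → non-residue.
Total quadratic residues among the 6: 3.

3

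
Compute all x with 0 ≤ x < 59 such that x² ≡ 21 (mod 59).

Since 59 ≡ 3 (mod 4), a square root of 21 is 21^((59+1)/4) = 21^15 mod 59.
Repeated squaring: 21^2≡28, 21^4≡17, 21^8≡53 (mod 59).
21^15 = 21^(8+4+2+1) ≡ 27 (mod 59).
Check: 27² = 729 ≡ 21 (mod 59). The two roots are 27 and 32.

27, 32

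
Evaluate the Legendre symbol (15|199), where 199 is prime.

Reciprocity: 15 ≡ 3 and 199 ≡ 3 (mod 4), so (15/199) = −(199/15).
Reduce top mod 15: now compute (4/15).
Pull out 2^2: since 15 ≡ 7 (mod 8), (2/15) = +1, so (2/15)^2 = +1.
Reached (1/15) = 1. Collecting the sign flips along the way, the symbol is -1.

-1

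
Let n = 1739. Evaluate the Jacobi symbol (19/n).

1

Reciprocity: 19 ≡ 3 and 1739 ≡ 3 (mod 4), so (19/1739) = −(1739/19).
Reduce top mod 19: now compute (10/19).
Pull out 2: since 19 ≡ 3 (mod 8), (2/19) = -1.
Reciprocity: 5 ≡ 1 and 19 ≡ 3 (mod 4), so (5/19) = +(19/5).
Reduce top mod 5: now compute (4/5).
Pull out 2^2: since 5 ≡ 5 (mod 8), (2/5) = -1, so (2/5)^2 = +1.
Reached (1/5) = 1. Collecting the sign flips along the way, the symbol is +1.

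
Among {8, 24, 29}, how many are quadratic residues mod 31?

(8/31) = +1 → QR.
(24/31) = -1 → non-residue.
(29/31) = -1 → non-residue.
Total quadratic residues among the 3: 1.

1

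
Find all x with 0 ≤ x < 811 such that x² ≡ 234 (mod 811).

263, 548

Since 811 ≡ 3 (mod 4), a square root of 234 is 234^((811+1)/4) = 234^203 mod 811.
Repeated squaring: 234^2≡419, 234^4≡385, 234^8≡623, 234^16≡471, 234^32≡438, 234^64≡448, 234^128≡387 (mod 811).
234^203 = 234^(128+64+8+2+1) ≡ 548 (mod 811).
Check: 548² = 300304 ≡ 234 (mod 811). The two roots are 263 and 548.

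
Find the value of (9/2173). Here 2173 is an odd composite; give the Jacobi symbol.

Reciprocity: 9 ≡ 1 and 2173 ≡ 1 (mod 4), so (9/2173) = +(2173/9).
Reduce top mod 9: now compute (4/9).
Pull out 2^2: since 9 ≡ 1 (mod 8), (2/9) = +1, so (2/9)^2 = +1.
Reached (1/9) = 1. Collecting the sign flips along the way, the symbol is +1.

1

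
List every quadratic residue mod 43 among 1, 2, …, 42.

1,4,6,9,10,11,13,14,15,16,17,21,23,24,25,31,35,36,38,40,41

Square k = 1,…,21 (k and 43−k give the same square):
1²=1, 2²=4, 3²=9, 4²=16, 5²=25, 6²=36, 7²≡6, 8²≡21, 9²≡38, 10²≡14, 11²≡35, 12²≡15, 13²≡40, 14²≡24, 15²≡10, 16²≡41, 17²≡31, 18²≡23, 19²≡17, 20²≡13, 21²≡11 (mod 43).
So the quadratic residues mod 43 are {1, 4, 6, 9, 10, 11, 13, 14, 15, 16, 17, 21, 23, 24, 25, 31, 35, 36, 38, 40, 41}.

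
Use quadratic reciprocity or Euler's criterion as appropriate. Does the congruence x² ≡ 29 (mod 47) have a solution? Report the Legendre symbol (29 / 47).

-1

Reciprocity: 29 ≡ 1 and 47 ≡ 3 (mod 4), so (29/47) = +(47/29).
Reduce top mod 29: now compute (18/29).
Pull out 2: since 29 ≡ 5 (mod 8), (2/29) = -1.
Reciprocity: 9 ≡ 1 and 29 ≡ 1 (mod 4), so (9/29) = +(29/9).
Reduce top mod 9: now compute (2/9).
Pull out 2: since 9 ≡ 1 (mod 8), (2/9) = +1.
Reached (1/9) = 1. Collecting the sign flips along the way, the symbol is -1.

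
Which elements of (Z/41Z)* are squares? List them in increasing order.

Square k = 1,…,20 (k and 41−k give the same square):
1²=1, 2²=4, 3²=9, 4²=16, 5²=25, 6²=36, 7²≡8, 8²≡23, 9²≡40, 10²≡18, 11²≡39, 12²≡21, 13²≡5, 14²≡32, 15²≡20, 16²≡10, 17²≡2, 18²≡37, 19²≡33, 20²≡31 (mod 41).
So the quadratic residues mod 41 are {1, 2, 4, 5, 8, 9, 10, 16, 18, 20, 21, 23, 25, 31, 32, 33, 36, 37, 39, 40}.

1,2,4,5,8,9,10,16,18,20,21,23,25,31,32,33,36,37,39,40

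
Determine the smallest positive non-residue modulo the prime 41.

3

(2/41) = +1, so 2 is a residue.
(3/41) = −1, so 3 is the smallest positive non-residue mod 41.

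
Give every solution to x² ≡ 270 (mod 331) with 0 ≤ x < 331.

57, 274

Since 331 ≡ 3 (mod 4), a square root of 270 is 270^((331+1)/4) = 270^83 mod 331.
Repeated squaring: 270^2≡80, 270^4≡111, 270^8≡74, 270^16≡180, 270^32≡293, 270^64≡120 (mod 331).
270^83 = 270^(64+16+2+1) ≡ 274 (mod 331).
Check: 274² = 75076 ≡ 270 (mod 331). The two roots are 57 and 274.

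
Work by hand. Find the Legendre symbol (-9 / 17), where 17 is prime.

1

Euler's criterion: (-9/17) ≡ 8^8 (mod 17).
8^2 ≡ 13 (mod 17)
8^4 ≡ 16 (mod 17)
8^8 ≡ 1 (mod 17)
8^8 = 8^(8) ≡ 1 (mod 17).
Result is 1, so (-9/17) = 1.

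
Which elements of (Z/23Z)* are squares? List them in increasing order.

1,2,3,4,6,8,9,12,13,16,18

Square k = 1,…,11 (k and 23−k give the same square):
1²=1, 2²=4, 3²=9, 4²=16, 5²≡2, 6²≡13, 7²≡3, 8²≡18, 9²≡12, 10²≡8, 11²≡6 (mod 23).
So the quadratic residues mod 23 are {1, 2, 3, 4, 6, 8, 9, 12, 13, 16, 18}.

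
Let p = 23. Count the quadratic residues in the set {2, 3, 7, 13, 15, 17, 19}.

3

(2/23) = +1 → QR.
(3/23) = +1 → QR.
(7/23) = -1 → non-residue.
(13/23) = +1 → QR.
(15/23) = -1 → non-residue.
(17/23) = -1 → non-residue.
(19/23) = -1 → non-residue.
Total quadratic residues among the 7: 3.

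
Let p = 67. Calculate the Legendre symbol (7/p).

-1

Euler's criterion: (7/67) ≡ 7^33 (mod 67).
7^2 ≡ 49 (mod 67)
7^4 ≡ 56 (mod 67)
7^8 ≡ 54 (mod 67)
7^16 ≡ 35 (mod 67)
7^32 ≡ 19 (mod 67)
7^33 = 7^(32+1) ≡ 66 (mod 67).
Result is 66 ≡ −1, so (7/67) = −1.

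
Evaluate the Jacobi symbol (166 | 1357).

Pull out 2: since 1357 ≡ 5 (mod 8), (2/1357) = -1.
Reciprocity: 83 ≡ 3 and 1357 ≡ 1 (mod 4), so (83/1357) = +(1357/83).
Reduce top mod 83: now compute (29/83).
Reciprocity: 29 ≡ 1 and 83 ≡ 3 (mod 4), so (29/83) = +(83/29).
Reduce top mod 29: now compute (25/29).
Reciprocity: 25 ≡ 1 and 29 ≡ 1 (mod 4), so (25/29) = +(29/25).
Reduce top mod 25: now compute (4/25).
Pull out 2^2: since 25 ≡ 1 (mod 8), (2/25) = +1, so (2/25)^2 = +1.
Reached (1/25) = 1. Collecting the sign flips along the way, the symbol is -1.

-1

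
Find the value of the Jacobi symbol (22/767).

Pull out 2: since 767 ≡ 7 (mod 8), (2/767) = +1.
Reciprocity: 11 ≡ 3 and 767 ≡ 3 (mod 4), so (11/767) = −(767/11).
Reduce top mod 11: now compute (8/11).
Pull out 2^3: since 11 ≡ 3 (mod 8), (2/11) = -1, so (2/11)^3 = -1.
Reached (1/11) = 1. Collecting the sign flips along the way, the symbol is +1.

1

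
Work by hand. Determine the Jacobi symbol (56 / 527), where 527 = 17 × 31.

Pull out 2^3: since 527 ≡ 7 (mod 8), (2/527) = +1, so (2/527)^3 = +1.
Reciprocity: 7 ≡ 3 and 527 ≡ 3 (mod 4), so (7/527) = −(527/7).
Reduce top mod 7: now compute (2/7).
Pull out 2: since 7 ≡ 7 (mod 8), (2/7) = +1.
Reached (1/7) = 1. Collecting the sign flips along the way, the symbol is -1.

-1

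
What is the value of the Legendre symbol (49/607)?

1

Reciprocity: 49 ≡ 1 and 607 ≡ 3 (mod 4), so (49/607) = +(607/49).
Reduce top mod 49: now compute (19/49).
Reciprocity: 19 ≡ 3 and 49 ≡ 1 (mod 4), so (19/49) = +(49/19).
Reduce top mod 19: now compute (11/19).
Reciprocity: 11 ≡ 3 and 19 ≡ 3 (mod 4), so (11/19) = −(19/11).
Reduce top mod 11: now compute (8/11).
Pull out 2^3: since 11 ≡ 3 (mod 8), (2/11) = -1, so (2/11)^3 = -1.
Reached (1/11) = 1. Collecting the sign flips along the way, the symbol is +1.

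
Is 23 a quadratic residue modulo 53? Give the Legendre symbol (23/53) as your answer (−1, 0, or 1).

-1

Euler's criterion: (23/53) ≡ 23^26 (mod 53).
23^2 ≡ 52 (mod 53)
23^4 ≡ 1 (mod 53)
23^8 ≡ 1 (mod 53)
23^16 ≡ 1 (mod 53)
23^26 = 23^(16+8+2) ≡ 52 (mod 53).
Result is 52 ≡ −1, so (23/53) = −1.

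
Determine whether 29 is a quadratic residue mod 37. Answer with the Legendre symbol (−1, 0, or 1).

Euler's criterion: (29/37) ≡ 29^18 (mod 37).
29^2 ≡ 27 (mod 37)
29^4 ≡ 26 (mod 37)
29^8 ≡ 10 (mod 37)
29^16 ≡ 26 (mod 37)
29^18 = 29^(16+2) ≡ 36 (mod 37).
Result is 36 ≡ −1, so (29/37) = −1.

-1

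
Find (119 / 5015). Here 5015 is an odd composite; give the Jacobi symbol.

Reciprocity: 119 ≡ 3 and 5015 ≡ 3 (mod 4), so (119/5015) = −(5015/119).
Reduce top mod 119: now compute (17/119).
Reciprocity: 17 ≡ 1 and 119 ≡ 3 (mod 4), so (17/119) = +(119/17).
Reduce top mod 17: now compute (0/17).
Top reduces to 0: gcd > 1, so the symbol is 0.

0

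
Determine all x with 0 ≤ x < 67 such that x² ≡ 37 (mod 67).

Since 67 ≡ 3 (mod 4), a square root of 37 is 37^((67+1)/4) = 37^17 mod 67.
Repeated squaring: 37^2≡29, 37^4≡37, 37^8≡29, 37^16≡37 (mod 67).
37^17 = 37^(16+1) ≡ 29 (mod 67).
Check: 29² = 841 ≡ 37 (mod 67). The two roots are 29 and 38.

29, 38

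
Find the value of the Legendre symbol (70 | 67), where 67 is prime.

-1

Euler's criterion: (70/67) ≡ 3^33 (mod 67).
3^2 ≡ 9 (mod 67)
3^4 ≡ 14 (mod 67)
3^8 ≡ 62 (mod 67)
3^16 ≡ 25 (mod 67)
3^32 ≡ 22 (mod 67)
3^33 = 3^(32+1) ≡ 66 (mod 67).
Result is 66 ≡ −1, so (70/67) = −1.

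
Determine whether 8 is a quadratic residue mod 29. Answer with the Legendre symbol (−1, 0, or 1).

-1

Pull out 2^3: since 29 ≡ 5 (mod 8), (2/29) = -1, so (2/29)^3 = -1.
Reached (1/29) = 1. Collecting the sign flips along the way, the symbol is -1.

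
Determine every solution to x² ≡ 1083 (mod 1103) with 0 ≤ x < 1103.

210, 893

Since 1103 ≡ 3 (mod 4), a square root of 1083 is 1083^((1103+1)/4) = 1083^276 mod 1103.
Repeated squaring: 1083^2≡400, 1083^4≡65, 1083^8≡916, 1083^16≡776, 1083^32≡1041, 1083^64≡535, 1083^128≡548, 1083^256≡288 (mod 1103).
1083^276 = 1083^(256+16+4) ≡ 210 (mod 1103).
Check: 210² = 44100 ≡ 1083 (mod 1103). The two roots are 210 and 893.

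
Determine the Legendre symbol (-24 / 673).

1

First reduce: -24 ≡ 649 (mod 673).
Reciprocity: 649 ≡ 1 and 673 ≡ 1 (mod 4), so (649/673) = +(673/649).
Reduce top mod 649: now compute (24/649).
Pull out 2^3: since 649 ≡ 1 (mod 8), (2/649) = +1, so (2/649)^3 = +1.
Reciprocity: 3 ≡ 3 and 649 ≡ 1 (mod 4), so (3/649) = +(649/3).
Reduce top mod 3: now compute (1/3).
Reached (1/3) = 1. Collecting the sign flips along the way, the symbol is +1.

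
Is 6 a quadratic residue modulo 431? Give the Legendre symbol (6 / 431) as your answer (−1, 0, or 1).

Euler's criterion: (6/431) ≡ 6^215 (mod 431).
6^2 ≡ 36 (mod 431)
6^4 ≡ 3 (mod 431)
6^8 ≡ 9 (mod 431)
6^16 ≡ 81 (mod 431)
6^32 ≡ 96 (mod 431)
6^64 ≡ 165 (mod 431)
6^128 ≡ 72 (mod 431)
6^215 = 6^(128+64+16+4+2+1) ≡ 1 (mod 431).
Result is 1, so (6/431) = 1.

1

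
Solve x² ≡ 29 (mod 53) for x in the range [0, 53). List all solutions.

20, 33

53 ≡ 1 (mod 4), so we find a root by search.
Trying successive values, 20² = 400 ≡ 29 (mod 53). The other root is 53 − 20 = 33.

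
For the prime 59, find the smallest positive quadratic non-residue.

(2/59) = −1, so 2 is the smallest positive non-residue mod 59.

2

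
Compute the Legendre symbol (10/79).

Euler's criterion: (10/79) ≡ 10^39 (mod 79).
10^2 ≡ 21 (mod 79)
10^4 ≡ 46 (mod 79)
10^8 ≡ 62 (mod 79)
10^16 ≡ 52 (mod 79)
10^32 ≡ 18 (mod 79)
10^39 = 10^(32+4+2+1) ≡ 1 (mod 79).
Result is 1, so (10/79) = 1.

1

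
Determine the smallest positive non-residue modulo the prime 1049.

(2/1049) = +1, so 2 is a residue.
(3/1049) = −1, so 3 is the smallest positive non-residue mod 1049.

3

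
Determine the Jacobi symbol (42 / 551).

Pull out 2: since 551 ≡ 7 (mod 8), (2/551) = +1.
Reciprocity: 21 ≡ 1 and 551 ≡ 3 (mod 4), so (21/551) = +(551/21).
Reduce top mod 21: now compute (5/21).
Reciprocity: 5 ≡ 1 and 21 ≡ 1 (mod 4), so (5/21) = +(21/5).
Reduce top mod 5: now compute (1/5).
Reached (1/5) = 1. Collecting the sign flips along the way, the symbol is +1.

1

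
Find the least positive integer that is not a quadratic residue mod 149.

2

(2/149) = −1, so 2 is the smallest positive non-residue mod 149.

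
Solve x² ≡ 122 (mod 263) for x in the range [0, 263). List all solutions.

124, 139

Since 263 ≡ 3 (mod 4), a square root of 122 is 122^((263+1)/4) = 122^66 mod 263.
Repeated squaring: 122^2≡156, 122^4≡140, 122^8≡138, 122^16≡108, 122^32≡92, 122^64≡48 (mod 263).
122^66 = 122^(64+2) ≡ 124 (mod 263).
Check: 124² = 15376 ≡ 122 (mod 263). The two roots are 124 and 139.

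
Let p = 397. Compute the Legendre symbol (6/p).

Euler's criterion: (6/397) ≡ 6^198 (mod 397).
6^2 ≡ 36 (mod 397)
6^4 ≡ 105 (mod 397)
6^8 ≡ 306 (mod 397)
6^16 ≡ 341 (mod 397)
6^32 ≡ 357 (mod 397)
6^64 ≡ 12 (mod 397)
6^128 ≡ 144 (mod 397)
6^198 = 6^(128+64+4+2) ≡ 396 (mod 397).
Result is 396 ≡ −1, so (6/397) = −1.

-1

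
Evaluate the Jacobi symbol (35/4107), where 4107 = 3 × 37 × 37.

-1

Reciprocity: 35 ≡ 3 and 4107 ≡ 3 (mod 4), so (35/4107) = −(4107/35).
Reduce top mod 35: now compute (12/35).
Pull out 2^2: since 35 ≡ 3 (mod 8), (2/35) = -1, so (2/35)^2 = +1.
Reciprocity: 3 ≡ 3 and 35 ≡ 3 (mod 4), so (3/35) = −(35/3).
Reduce top mod 3: now compute (2/3).
Pull out 2: since 3 ≡ 3 (mod 8), (2/3) = -1.
Reached (1/3) = 1. Collecting the sign flips along the way, the symbol is -1.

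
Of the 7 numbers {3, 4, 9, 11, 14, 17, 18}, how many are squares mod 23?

4

(3/23) = +1 → QR.
(4/23) = +1 → QR.
(9/23) = +1 → QR.
(11/23) = -1 → non-residue.
(14/23) = -1 → non-residue.
(17/23) = -1 → non-residue.
(18/23) = +1 → QR.
Total quadratic residues among the 7: 4.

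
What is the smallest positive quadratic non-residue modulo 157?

2

(2/157) = −1, so 2 is the smallest positive non-residue mod 157.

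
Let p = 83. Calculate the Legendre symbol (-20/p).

First reduce: -20 ≡ 63 (mod 83).
Reciprocity: 63 ≡ 3 and 83 ≡ 3 (mod 4), so (63/83) = −(83/63).
Reduce top mod 63: now compute (20/63).
Pull out 2^2: since 63 ≡ 7 (mod 8), (2/63) = +1, so (2/63)^2 = +1.
Reciprocity: 5 ≡ 1 and 63 ≡ 3 (mod 4), so (5/63) = +(63/5).
Reduce top mod 5: now compute (3/5).
Reciprocity: 3 ≡ 3 and 5 ≡ 1 (mod 4), so (3/5) = +(5/3).
Reduce top mod 3: now compute (2/3).
Pull out 2: since 3 ≡ 3 (mod 8), (2/3) = -1.
Reached (1/3) = 1. Collecting the sign flips along the way, the symbol is +1.

1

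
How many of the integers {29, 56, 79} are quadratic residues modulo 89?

1

(29/89) = -1 → non-residue.
(56/89) = -1 → non-residue.
(79/89) = +1 → QR.
Total quadratic residues among the 3: 1.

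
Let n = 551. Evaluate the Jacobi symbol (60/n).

1

Pull out 2^2: since 551 ≡ 7 (mod 8), (2/551) = +1, so (2/551)^2 = +1.
Reciprocity: 15 ≡ 3 and 551 ≡ 3 (mod 4), so (15/551) = −(551/15).
Reduce top mod 15: now compute (11/15).
Reciprocity: 11 ≡ 3 and 15 ≡ 3 (mod 4), so (11/15) = −(15/11).
Reduce top mod 11: now compute (4/11).
Pull out 2^2: since 11 ≡ 3 (mod 8), (2/11) = -1, so (2/11)^2 = +1.
Reached (1/11) = 1. Collecting the sign flips along the way, the symbol is +1.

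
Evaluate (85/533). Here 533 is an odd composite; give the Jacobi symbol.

Reciprocity: 85 ≡ 1 and 533 ≡ 1 (mod 4), so (85/533) = +(533/85).
Reduce top mod 85: now compute (23/85).
Reciprocity: 23 ≡ 3 and 85 ≡ 1 (mod 4), so (23/85) = +(85/23).
Reduce top mod 23: now compute (16/23).
Pull out 2^4: since 23 ≡ 7 (mod 8), (2/23) = +1, so (2/23)^4 = +1.
Reached (1/23) = 1. Collecting the sign flips along the way, the symbol is +1.

1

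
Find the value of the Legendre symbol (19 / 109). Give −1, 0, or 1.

-1

Reciprocity: 19 ≡ 3 and 109 ≡ 1 (mod 4), so (19/109) = +(109/19).
Reduce top mod 19: now compute (14/19).
Pull out 2: since 19 ≡ 3 (mod 8), (2/19) = -1.
Reciprocity: 7 ≡ 3 and 19 ≡ 3 (mod 4), so (7/19) = −(19/7).
Reduce top mod 7: now compute (5/7).
Reciprocity: 5 ≡ 1 and 7 ≡ 3 (mod 4), so (5/7) = +(7/5).
Reduce top mod 5: now compute (2/5).
Pull out 2: since 5 ≡ 5 (mod 8), (2/5) = -1.
Reached (1/5) = 1. Collecting the sign flips along the way, the symbol is -1.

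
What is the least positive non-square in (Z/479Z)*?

(2/479) = +1, so 2 is a residue.
(3/479) = +1, so 3 is a residue.
(4/479) = +1, so 4 is a residue.
(5/479) = +1, so 5 is a residue.
(6/479) = +1, so 6 is a residue.
(7/479) = +1, so 7 is a residue.
(8/479) = +1, so 8 is a residue.
(9/479) = +1, so 9 is a residue.
(10/479) = +1, so 10 is a residue.
(11/479) = +1, so 11 is a residue.
(12/479) = +1, so 12 is a residue.
(13/479) = −1, so 13 is the smallest positive non-residue mod 479.

13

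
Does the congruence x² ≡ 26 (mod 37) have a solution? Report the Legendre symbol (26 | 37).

1

Euler's criterion: (26/37) ≡ 26^18 (mod 37).
26^2 ≡ 10 (mod 37)
26^4 ≡ 26 (mod 37)
26^8 ≡ 10 (mod 37)
26^16 ≡ 26 (mod 37)
26^18 = 26^(16+2) ≡ 1 (mod 37).
Result is 1, so (26/37) = 1.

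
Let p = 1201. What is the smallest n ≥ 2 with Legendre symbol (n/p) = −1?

(2/1201) = +1, so 2 is a residue.
(3/1201) = +1, so 3 is a residue.
(4/1201) = +1, so 4 is a residue.
(5/1201) = +1, so 5 is a residue.
(6/1201) = +1, so 6 is a residue.
(7/1201) = +1, so 7 is a residue.
(8/1201) = +1, so 8 is a residue.
(9/1201) = +1, so 9 is a residue.
(10/1201) = +1, so 10 is a residue.
(11/1201) = −1, so 11 is the smallest positive non-residue mod 1201.

11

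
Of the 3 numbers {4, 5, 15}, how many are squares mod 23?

(4/23) = +1 → QR.
(5/23) = -1 → non-residue.
(15/23) = -1 → non-residue.
Total quadratic residues among the 3: 1.

1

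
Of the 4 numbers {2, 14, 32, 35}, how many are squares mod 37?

0

(2/37) = -1 → non-residue.
(14/37) = -1 → non-residue.
(32/37) = -1 → non-residue.
(35/37) = -1 → non-residue.
Total quadratic residues among the 4: 0.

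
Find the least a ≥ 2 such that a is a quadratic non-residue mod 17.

(2/17) = +1, so 2 is a residue.
(3/17) = −1, so 3 is the smallest positive non-residue mod 17.

3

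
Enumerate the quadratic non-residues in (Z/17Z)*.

Square k = 1,…,8 (k and 17−k give the same square):
1²=1, 2²=4, 3²=9, 4²=16, 5²≡8, 6²≡2, 7²≡15, 8²≡13 (mod 17).
The residues are {1, 2, 4, 8, 9, 13, 15, 16}; the non-residues are the remaining 8 nonzero classes.

3, 5, 6, 7, 10, 11, 12, 14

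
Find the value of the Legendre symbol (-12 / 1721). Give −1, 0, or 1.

First reduce: -12 ≡ 1709 (mod 1721).
Reciprocity: 1709 ≡ 1 and 1721 ≡ 1 (mod 4), so (1709/1721) = +(1721/1709).
Reduce top mod 1709: now compute (12/1709).
Pull out 2^2: since 1709 ≡ 5 (mod 8), (2/1709) = -1, so (2/1709)^2 = +1.
Reciprocity: 3 ≡ 3 and 1709 ≡ 1 (mod 4), so (3/1709) = +(1709/3).
Reduce top mod 3: now compute (2/3).
Pull out 2: since 3 ≡ 3 (mod 8), (2/3) = -1.
Reached (1/3) = 1. Collecting the sign flips along the way, the symbol is -1.

-1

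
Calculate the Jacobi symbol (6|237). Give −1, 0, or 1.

0

Pull out 2: since 237 ≡ 5 (mod 8), (2/237) = -1.
Reciprocity: 3 ≡ 3 and 237 ≡ 1 (mod 4), so (3/237) = +(237/3).
Reduce top mod 3: now compute (0/3).
Top reduces to 0: gcd > 1, so the symbol is 0.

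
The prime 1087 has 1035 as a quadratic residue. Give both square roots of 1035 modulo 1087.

Since 1087 ≡ 3 (mod 4), a square root of 1035 is 1035^((1087+1)/4) = 1035^272 mod 1087.
Repeated squaring: 1035^2≡530, 1035^4≡454, 1035^8≡673, 1035^16≡737, 1035^32≡756, 1035^64≡861, 1035^128≡1074, 1035^256≡169 (mod 1087).
1035^272 = 1035^(256+16) ≡ 635 (mod 1087).
Check: 635² = 403225 ≡ 1035 (mod 1087). The two roots are 452 and 635.

452, 635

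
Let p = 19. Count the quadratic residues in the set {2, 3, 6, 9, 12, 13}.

(2/19) = -1 → non-residue.
(3/19) = -1 → non-residue.
(6/19) = +1 → QR.
(9/19) = +1 → QR.
(12/19) = -1 → non-residue.
(13/19) = -1 → non-residue.
Total quadratic residues among the 6: 2.

2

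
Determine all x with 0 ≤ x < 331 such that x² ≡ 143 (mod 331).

Since 331 ≡ 3 (mod 4), a square root of 143 is 143^((331+1)/4) = 143^83 mod 331.
Repeated squaring: 143^2≡258, 143^4≡33, 143^8≡96, 143^16≡279, 143^32≡56, 143^64≡157 (mod 331).
143^83 = 143^(64+16+2+1) ≡ 102 (mod 331).
Check: 102² = 10404 ≡ 143 (mod 331). The two roots are 102 and 229.

102, 229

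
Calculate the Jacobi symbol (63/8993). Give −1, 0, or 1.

Reciprocity: 63 ≡ 3 and 8993 ≡ 1 (mod 4), so (63/8993) = +(8993/63).
Reduce top mod 63: now compute (47/63).
Reciprocity: 47 ≡ 3 and 63 ≡ 3 (mod 4), so (47/63) = −(63/47).
Reduce top mod 47: now compute (16/47).
Pull out 2^4: since 47 ≡ 7 (mod 8), (2/47) = +1, so (2/47)^4 = +1.
Reached (1/47) = 1. Collecting the sign flips along the way, the symbol is -1.

-1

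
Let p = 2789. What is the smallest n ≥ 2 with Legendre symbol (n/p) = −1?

2

(2/2789) = −1, so 2 is the smallest positive non-residue mod 2789.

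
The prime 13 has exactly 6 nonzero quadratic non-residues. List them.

Square k = 1,…,6 (k and 13−k give the same square):
1²=1, 2²=4, 3²=9, 4²≡3, 5²≡12, 6²≡10 (mod 13).
The residues are {1, 3, 4, 9, 10, 12}; the non-residues are the remaining 6 nonzero classes.

2,5,6,7,8,11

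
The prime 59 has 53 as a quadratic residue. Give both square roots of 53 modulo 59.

Since 59 ≡ 3 (mod 4), a square root of 53 is 53^((59+1)/4) = 53^15 mod 59.
Repeated squaring: 53^2≡36, 53^4≡57, 53^8≡4 (mod 59).
53^15 = 53^(8+4+2+1) ≡ 17 (mod 59).
Check: 17² = 289 ≡ 53 (mod 59). The two roots are 17 and 42.

17, 42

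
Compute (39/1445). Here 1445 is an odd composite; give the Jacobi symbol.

Reciprocity: 39 ≡ 3 and 1445 ≡ 1 (mod 4), so (39/1445) = +(1445/39).
Reduce top mod 39: now compute (2/39).
Pull out 2: since 39 ≡ 7 (mod 8), (2/39) = +1.
Reached (1/39) = 1. Collecting the sign flips along the way, the symbol is +1.

1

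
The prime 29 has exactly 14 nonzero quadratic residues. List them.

1,4,5,6,7,9,13,16,20,22,23,24,25,28

Square k = 1,…,14 (k and 29−k give the same square):
1²=1, 2²=4, 3²=9, 4²=16, 5²=25, 6²≡7, 7²≡20, 8²≡6, 9²≡23, 10²≡13, 11²≡5, 12²≡28, 13²≡24, 14²≡22 (mod 29).
So the quadratic residues mod 29 are {1, 4, 5, 6, 7, 9, 13, 16, 20, 22, 23, 24, 25, 28}.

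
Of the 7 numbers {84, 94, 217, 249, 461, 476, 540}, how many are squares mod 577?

0

(84/577) = -1 → non-residue.
(94/577) = -1 → non-residue.
(217/577) = -1 → non-residue.
(249/577) = -1 → non-residue.
(461/577) = -1 → non-residue.
(476/577) = -1 → non-residue.
(540/577) = -1 → non-residue.
Total quadratic residues among the 7: 0.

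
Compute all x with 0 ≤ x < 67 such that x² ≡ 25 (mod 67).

Since 67 ≡ 3 (mod 4), a square root of 25 is 25^((67+1)/4) = 25^17 mod 67.
Repeated squaring: 25^2≡22, 25^4≡15, 25^8≡24, 25^16≡40 (mod 67).
25^17 = 25^(16+1) ≡ 62 (mod 67).
Check: 62² = 3844 ≡ 25 (mod 67). The two roots are 5 and 62.

5, 62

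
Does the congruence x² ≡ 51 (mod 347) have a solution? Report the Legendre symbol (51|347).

-1

Euler's criterion: (51/347) ≡ 51^173 (mod 347).
51^2 ≡ 172 (mod 347)
51^4 ≡ 89 (mod 347)
51^8 ≡ 287 (mod 347)
51^16 ≡ 130 (mod 347)
51^32 ≡ 244 (mod 347)
51^64 ≡ 199 (mod 347)
51^128 ≡ 43 (mod 347)
51^173 = 51^(128+32+8+4+1) ≡ 346 (mod 347).
Result is 346 ≡ −1, so (51/347) = −1.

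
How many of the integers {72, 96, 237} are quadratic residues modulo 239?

2

(72/239) = +1 → QR.
(96/239) = +1 → QR.
(237/239) = -1 → non-residue.
Total quadratic residues among the 3: 2.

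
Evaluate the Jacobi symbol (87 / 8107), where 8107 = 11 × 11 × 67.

Reciprocity: 87 ≡ 3 and 8107 ≡ 3 (mod 4), so (87/8107) = −(8107/87).
Reduce top mod 87: now compute (16/87).
Pull out 2^4: since 87 ≡ 7 (mod 8), (2/87) = +1, so (2/87)^4 = +1.
Reached (1/87) = 1. Collecting the sign flips along the way, the symbol is -1.

-1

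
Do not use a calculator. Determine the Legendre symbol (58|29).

First reduce: 58 ≡ 0 (mod 29).
Top reduces to 0: gcd > 1, so the symbol is 0.

0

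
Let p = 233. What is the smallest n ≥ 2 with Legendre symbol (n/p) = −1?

3

(2/233) = +1, so 2 is a residue.
(3/233) = −1, so 3 is the smallest positive non-residue mod 233.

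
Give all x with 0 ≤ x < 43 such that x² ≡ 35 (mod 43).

Since 43 ≡ 3 (mod 4), a square root of 35 is 35^((43+1)/4) = 35^11 mod 43.
Repeated squaring: 35^2≡21, 35^4≡11, 35^8≡35 (mod 43).
35^11 = 35^(8+2+1) ≡ 11 (mod 43).
Check: 11² = 121 ≡ 35 (mod 43). The two roots are 11 and 32.

11, 32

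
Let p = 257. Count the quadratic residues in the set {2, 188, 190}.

2

(2/257) = +1 → QR.
(188/257) = -1 → non-residue.
(190/257) = +1 → QR.
Total quadratic residues among the 3: 2.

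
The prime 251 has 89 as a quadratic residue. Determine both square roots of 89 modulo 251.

Since 251 ≡ 3 (mod 4), a square root of 89 is 89^((251+1)/4) = 89^63 mod 251.
Repeated squaring: 89^2≡140, 89^4≡22, 89^8≡233, 89^16≡73, 89^32≡58 (mod 251).
89^63 = 89^(32+16+8+4+2+1) ≡ 66 (mod 251).
Check: 66² = 4356 ≡ 89 (mod 251). The two roots are 66 and 185.

66, 185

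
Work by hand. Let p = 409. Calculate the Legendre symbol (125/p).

1

Reciprocity: 125 ≡ 1 and 409 ≡ 1 (mod 4), so (125/409) = +(409/125).
Reduce top mod 125: now compute (34/125).
Pull out 2: since 125 ≡ 5 (mod 8), (2/125) = -1.
Reciprocity: 17 ≡ 1 and 125 ≡ 1 (mod 4), so (17/125) = +(125/17).
Reduce top mod 17: now compute (6/17).
Pull out 2: since 17 ≡ 1 (mod 8), (2/17) = +1.
Reciprocity: 3 ≡ 3 and 17 ≡ 1 (mod 4), so (3/17) = +(17/3).
Reduce top mod 3: now compute (2/3).
Pull out 2: since 3 ≡ 3 (mod 8), (2/3) = -1.
Reached (1/3) = 1. Collecting the sign flips along the way, the symbol is +1.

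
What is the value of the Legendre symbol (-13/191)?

-1

Euler's criterion: (-13/191) ≡ 178^95 (mod 191).
178^2 ≡ 169 (mod 191)
178^4 ≡ 102 (mod 191)
178^8 ≡ 90 (mod 191)
178^16 ≡ 78 (mod 191)
178^32 ≡ 163 (mod 191)
178^64 ≡ 20 (mod 191)
178^95 = 178^(64+16+8+4+2+1) ≡ 190 (mod 191).
Result is 190 ≡ −1, so (-13/191) = −1.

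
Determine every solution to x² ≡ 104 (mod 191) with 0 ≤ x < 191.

Since 191 ≡ 3 (mod 4), a square root of 104 is 104^((191+1)/4) = 104^48 mod 191.
Repeated squaring: 104^2≡120, 104^4≡75, 104^8≡86, 104^16≡138, 104^32≡135 (mod 191).
104^48 = 104^(32+16) ≡ 103 (mod 191).
Check: 103² = 10609 ≡ 104 (mod 191). The two roots are 88 and 103.

88, 103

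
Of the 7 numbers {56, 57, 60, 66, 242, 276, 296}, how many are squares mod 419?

3

(56/419) = -1 → non-residue.
(57/419) = -1 → non-residue.
(60/419) = +1 → QR.
(66/419) = +1 → QR.
(242/419) = -1 → non-residue.
(276/419) = +1 → QR.
(296/419) = -1 → non-residue.
Total quadratic residues among the 7: 3.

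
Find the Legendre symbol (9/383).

1

Reciprocity: 9 ≡ 1 and 383 ≡ 3 (mod 4), so (9/383) = +(383/9).
Reduce top mod 9: now compute (5/9).
Reciprocity: 5 ≡ 1 and 9 ≡ 1 (mod 4), so (5/9) = +(9/5).
Reduce top mod 5: now compute (4/5).
Pull out 2^2: since 5 ≡ 5 (mod 8), (2/5) = -1, so (2/5)^2 = +1.
Reached (1/5) = 1. Collecting the sign flips along the way, the symbol is +1.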